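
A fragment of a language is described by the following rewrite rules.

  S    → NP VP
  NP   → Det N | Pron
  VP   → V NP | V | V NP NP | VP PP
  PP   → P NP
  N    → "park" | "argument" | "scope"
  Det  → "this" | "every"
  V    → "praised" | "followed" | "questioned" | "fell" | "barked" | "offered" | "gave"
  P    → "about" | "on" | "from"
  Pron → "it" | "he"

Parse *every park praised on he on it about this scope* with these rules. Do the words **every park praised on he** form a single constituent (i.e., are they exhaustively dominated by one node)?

[S [NP [Det every] [N park]] [VP [VP [VP [VP [V praised]] [PP [P on] [NP [Pron he]]]] [PP [P on] [NP [Pron it]]]] [PP [P about] [NP [Det this] [N scope]]]]]
The smallest constituent containing 'every park praised on he' is the S spanning 'every park praised on he on it about this scope'; no single node in the tree dominates exactly the given words.

No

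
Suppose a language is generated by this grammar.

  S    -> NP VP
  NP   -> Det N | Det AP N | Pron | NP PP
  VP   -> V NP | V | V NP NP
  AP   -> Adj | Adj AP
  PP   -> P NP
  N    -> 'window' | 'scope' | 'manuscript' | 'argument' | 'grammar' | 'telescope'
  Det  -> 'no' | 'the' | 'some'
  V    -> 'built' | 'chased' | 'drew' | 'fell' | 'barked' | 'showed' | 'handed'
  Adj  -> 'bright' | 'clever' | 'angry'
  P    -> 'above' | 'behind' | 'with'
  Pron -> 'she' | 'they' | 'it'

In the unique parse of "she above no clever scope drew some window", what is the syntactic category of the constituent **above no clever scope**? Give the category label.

S
  NP
    NP
      Pron: she
    PP
      P: above
      NP
        Det: no
        AP
          Adj: clever
        N: scope
  VP
    V: drew
    NP
      Det: some
      N: window
The span 'above no clever scope' is the PP node built by PP → P NP.

PP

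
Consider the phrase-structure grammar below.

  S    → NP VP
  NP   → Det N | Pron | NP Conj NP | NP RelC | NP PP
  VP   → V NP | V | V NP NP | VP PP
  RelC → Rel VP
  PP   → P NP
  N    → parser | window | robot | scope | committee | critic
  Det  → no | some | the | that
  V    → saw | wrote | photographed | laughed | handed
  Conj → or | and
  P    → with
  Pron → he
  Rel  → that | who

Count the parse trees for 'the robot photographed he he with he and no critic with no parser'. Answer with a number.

Two of the 10 distinct bracketings:
[S [NP [Det the] [N robot]] [VP [V photographed] [NP [Pron he]] [NP [NP [NP [Pron he]] [PP [P with] [NP [Pron he]]]] [Conj and] [NP [NP [Det no] [N critic]] [PP [P with] [NP [Det no] [N parser]]]]]]]
[S [NP [Det the] [N robot]] [VP [V photographed] [NP [Pron he]] [NP [NP [Pron he]] [PP [P with] [NP [NP [Pron he]] [Conj and] [NP [NP [Det no] [N critic]] [PP [P with] [NP [Det no] [N parser]]]]]]]]]
The trees differ in how a recursive rule is bracketed over the same span.

10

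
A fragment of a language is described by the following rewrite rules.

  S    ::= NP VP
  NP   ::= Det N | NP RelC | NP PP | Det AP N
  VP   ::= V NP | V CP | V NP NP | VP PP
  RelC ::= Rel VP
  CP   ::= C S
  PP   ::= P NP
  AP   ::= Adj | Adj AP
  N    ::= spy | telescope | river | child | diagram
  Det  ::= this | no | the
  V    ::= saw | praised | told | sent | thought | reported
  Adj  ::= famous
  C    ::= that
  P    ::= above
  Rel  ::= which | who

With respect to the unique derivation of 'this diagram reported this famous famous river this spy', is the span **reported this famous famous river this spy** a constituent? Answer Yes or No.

[S [NP [Det this] [N diagram]] [VP [V reported] [NP [Det this] [AP [Adj famous] [AP [Adj famous]]] [N river]] [NP [Det this] [N spy]]]]
The words 'reported this famous famous river this spy' are exhaustively dominated by a single VP node (built by VP → V NP NP), so they form a constituent.

Yes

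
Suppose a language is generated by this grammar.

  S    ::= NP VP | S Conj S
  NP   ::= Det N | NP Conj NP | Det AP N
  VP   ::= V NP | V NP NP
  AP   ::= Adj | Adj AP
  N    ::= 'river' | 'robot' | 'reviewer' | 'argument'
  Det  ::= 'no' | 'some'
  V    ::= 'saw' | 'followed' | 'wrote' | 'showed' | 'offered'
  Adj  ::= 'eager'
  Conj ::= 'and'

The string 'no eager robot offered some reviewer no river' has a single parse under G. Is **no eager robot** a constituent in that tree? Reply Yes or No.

Yes

[S [NP [Det no] [AP [Adj eager]] [N robot]] [VP [V offered] [NP [Det some] [N reviewer]] [NP [Det no] [N river]]]]
The words 'no eager robot' are exhaustively dominated by a single NP node (built by NP → Det AP N), so they form a constituent.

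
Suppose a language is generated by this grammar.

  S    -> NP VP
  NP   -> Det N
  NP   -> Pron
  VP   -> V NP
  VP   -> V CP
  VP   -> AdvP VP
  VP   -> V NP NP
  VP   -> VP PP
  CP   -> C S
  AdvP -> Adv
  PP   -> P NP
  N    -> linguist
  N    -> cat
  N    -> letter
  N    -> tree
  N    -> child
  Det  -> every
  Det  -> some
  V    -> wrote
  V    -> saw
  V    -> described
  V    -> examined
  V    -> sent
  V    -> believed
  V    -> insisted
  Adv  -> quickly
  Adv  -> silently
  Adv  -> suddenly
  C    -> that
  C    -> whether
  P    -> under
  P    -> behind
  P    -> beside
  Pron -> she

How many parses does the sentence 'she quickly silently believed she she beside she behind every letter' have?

Two of the 6 distinct bracketings:
[S [NP [Pron she]] [VP [AdvP [Adv quickly]] [VP [AdvP [Adv silently]] [VP [VP [VP [V believed] [NP [Pron she]] [NP [Pron she]]] [PP [P beside] [NP [Pron she]]]] [PP [P behind] [NP [Det every] [N letter]]]]]]]
[S [NP [Pron she]] [VP [AdvP [Adv quickly]] [VP [VP [AdvP [Adv silently]] [VP [VP [V believed] [NP [Pron she]] [NP [Pron she]]] [PP [P beside] [NP [Pron she]]]]] [PP [P behind] [NP [Det every] [N letter]]]]]]
The trees differ in how a recursive rule is bracketed over the same span.

6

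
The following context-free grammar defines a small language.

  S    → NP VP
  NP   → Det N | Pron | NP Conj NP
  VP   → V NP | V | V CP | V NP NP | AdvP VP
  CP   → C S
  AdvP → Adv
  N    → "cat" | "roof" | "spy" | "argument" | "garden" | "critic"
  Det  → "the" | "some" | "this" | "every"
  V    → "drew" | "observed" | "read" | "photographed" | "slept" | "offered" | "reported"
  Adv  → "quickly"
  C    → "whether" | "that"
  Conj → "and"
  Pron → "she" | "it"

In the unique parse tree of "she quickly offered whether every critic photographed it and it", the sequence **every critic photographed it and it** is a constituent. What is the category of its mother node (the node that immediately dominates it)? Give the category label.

S
  NP
    Pron: she
  VP
    AdvP
      Adv: quickly
    VP
      V: offered
      CP
        C: whether
        S
          NP
            Det: every
            N: critic
          VP
            V: photographed
            NP
              NP
                Pron: it
              Conj: and
              NP
                Pron: it
The span 'every critic photographed it and it' is the S node built by S → NP VP.
Its mother is the CP built by CP → C S.

CP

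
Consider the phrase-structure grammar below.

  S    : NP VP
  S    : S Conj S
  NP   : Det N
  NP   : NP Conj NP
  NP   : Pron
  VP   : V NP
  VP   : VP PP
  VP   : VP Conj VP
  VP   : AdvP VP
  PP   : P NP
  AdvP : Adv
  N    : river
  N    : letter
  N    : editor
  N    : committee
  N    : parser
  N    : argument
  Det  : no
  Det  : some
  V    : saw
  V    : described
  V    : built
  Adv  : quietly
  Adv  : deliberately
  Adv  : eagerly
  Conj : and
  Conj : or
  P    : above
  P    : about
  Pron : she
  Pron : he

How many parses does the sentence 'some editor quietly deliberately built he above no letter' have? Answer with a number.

3

Two of the 3 distinct bracketings:
[S [NP [Det some] [N editor]] [VP [VP [AdvP [Adv quietly]] [VP [AdvP [Adv deliberately]] [VP [V built] [NP [Pron he]]]]] [PP [P above] [NP [Det no] [N letter]]]]]
[S [NP [Det some] [N editor]] [VP [AdvP [Adv quietly]] [VP [VP [AdvP [Adv deliberately]] [VP [V built] [NP [Pron he]]]] [PP [P above] [NP [Det no] [N letter]]]]]]
The trees differ in how a recursive rule is bracketed over the same span.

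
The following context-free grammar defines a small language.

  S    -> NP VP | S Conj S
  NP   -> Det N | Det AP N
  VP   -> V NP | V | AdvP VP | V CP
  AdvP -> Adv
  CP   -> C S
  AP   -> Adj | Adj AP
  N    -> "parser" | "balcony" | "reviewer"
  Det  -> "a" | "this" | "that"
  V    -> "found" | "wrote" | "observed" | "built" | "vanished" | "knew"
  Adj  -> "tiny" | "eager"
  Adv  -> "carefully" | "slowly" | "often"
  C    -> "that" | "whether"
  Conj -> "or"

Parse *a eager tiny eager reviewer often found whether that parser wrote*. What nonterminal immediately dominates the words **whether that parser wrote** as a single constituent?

S
  NP
    Det: a
    AP
      Adj: eager
      AP
        Adj: tiny
        AP
          Adj: eager
    N: reviewer
  VP
    AdvP
      Adv: often
    VP
      V: found
      CP
        C: whether
        S
          NP
            Det: that
            N: parser
          VP
            V: wrote
The span 'whether that parser wrote' is the CP node built by CP → C S.

CP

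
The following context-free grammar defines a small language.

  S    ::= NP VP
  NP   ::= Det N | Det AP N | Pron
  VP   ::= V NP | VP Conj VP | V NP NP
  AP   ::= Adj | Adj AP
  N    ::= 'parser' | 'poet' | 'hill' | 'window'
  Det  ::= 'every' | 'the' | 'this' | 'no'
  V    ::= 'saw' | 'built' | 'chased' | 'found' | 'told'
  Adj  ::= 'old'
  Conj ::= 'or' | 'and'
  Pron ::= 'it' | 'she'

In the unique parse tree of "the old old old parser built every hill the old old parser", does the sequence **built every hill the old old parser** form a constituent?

Yes

[S [NP [Det the] [AP [Adj old] [AP [Adj old] [AP [Adj old]]]] [N parser]] [VP [V built] [NP [Det every] [N hill]] [NP [Det the] [AP [Adj old] [AP [Adj old]]] [N parser]]]]
The words 'built every hill the old old parser' are exhaustively dominated by a single VP node (built by VP → V NP NP), so they form a constituent.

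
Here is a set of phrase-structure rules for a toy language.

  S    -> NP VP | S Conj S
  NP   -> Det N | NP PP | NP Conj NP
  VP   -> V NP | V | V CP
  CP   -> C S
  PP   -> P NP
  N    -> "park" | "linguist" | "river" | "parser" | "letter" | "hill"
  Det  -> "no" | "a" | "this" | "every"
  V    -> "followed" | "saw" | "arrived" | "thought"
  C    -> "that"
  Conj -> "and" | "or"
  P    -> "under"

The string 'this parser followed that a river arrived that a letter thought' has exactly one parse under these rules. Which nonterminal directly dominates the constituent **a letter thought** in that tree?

[S [NP [Det this] [N parser]] [VP [V followed] [CP [C that] [S [NP [Det a] [N river]] [VP [V arrived] [CP [C that] [S [NP [Det a] [N letter]] [VP [V thought]]]]]]]]]
The span 'a letter thought' is the S node built by S → NP VP.
Its mother is the CP built by CP → C S.

CP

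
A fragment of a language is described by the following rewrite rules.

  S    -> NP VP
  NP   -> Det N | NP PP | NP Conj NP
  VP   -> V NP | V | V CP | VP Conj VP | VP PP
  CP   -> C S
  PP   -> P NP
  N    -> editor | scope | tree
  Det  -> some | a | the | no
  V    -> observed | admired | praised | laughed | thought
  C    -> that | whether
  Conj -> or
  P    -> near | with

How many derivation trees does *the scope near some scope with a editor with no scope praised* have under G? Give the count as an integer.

Two of the 5 distinct bracketings:
[S [NP [NP [Det the] [N scope]] [PP [P near] [NP [NP [Det some] [N scope]] [PP [P with] [NP [NP [Det a] [N editor]] [PP [P with] [NP [Det no] [N scope]]]]]]]] [VP [V praised]]]
[S [NP [NP [Det the] [N scope]] [PP [P near] [NP [NP [NP [Det some] [N scope]] [PP [P with] [NP [Det a] [N editor]]]] [PP [P with] [NP [Det no] [N scope]]]]]] [VP [V praised]]]
The trees differ in how a recursive rule is bracketed over the same span.

5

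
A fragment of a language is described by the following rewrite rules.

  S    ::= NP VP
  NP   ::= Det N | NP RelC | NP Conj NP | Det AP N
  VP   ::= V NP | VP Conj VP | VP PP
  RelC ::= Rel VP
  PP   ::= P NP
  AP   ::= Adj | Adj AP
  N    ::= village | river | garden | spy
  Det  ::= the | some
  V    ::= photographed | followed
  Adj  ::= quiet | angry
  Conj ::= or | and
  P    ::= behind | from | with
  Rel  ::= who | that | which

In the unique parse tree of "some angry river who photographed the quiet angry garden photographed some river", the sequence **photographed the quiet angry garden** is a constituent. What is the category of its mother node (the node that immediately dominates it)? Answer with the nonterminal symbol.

[S [NP [NP [Det some] [AP [Adj angry]] [N river]] [RelC [Rel who] [VP [V photographed] [NP [Det the] [AP [Adj quiet] [AP [Adj angry]]] [N garden]]]]] [VP [V photographed] [NP [Det some] [N river]]]]
The span 'photographed the quiet angry garden' is the VP node built by VP → V NP.
Its mother is the RelC built by RelC → Rel VP.

RelC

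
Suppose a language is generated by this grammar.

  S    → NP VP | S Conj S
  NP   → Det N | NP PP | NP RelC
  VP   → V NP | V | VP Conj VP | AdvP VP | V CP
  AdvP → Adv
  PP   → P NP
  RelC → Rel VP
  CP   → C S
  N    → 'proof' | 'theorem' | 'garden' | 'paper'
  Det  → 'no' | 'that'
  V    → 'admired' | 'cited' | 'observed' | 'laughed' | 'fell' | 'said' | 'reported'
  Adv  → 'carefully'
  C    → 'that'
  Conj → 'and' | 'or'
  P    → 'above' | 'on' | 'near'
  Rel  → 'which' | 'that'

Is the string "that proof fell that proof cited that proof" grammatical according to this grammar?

For S → NP VP, the only prefix that parses as NP is 'that proof', but the remainder 'fell that proof cited that proof' is not a VP under these rules. The alternative S rule S → S Conj S likewise has no satisfying split.

Ungrammatical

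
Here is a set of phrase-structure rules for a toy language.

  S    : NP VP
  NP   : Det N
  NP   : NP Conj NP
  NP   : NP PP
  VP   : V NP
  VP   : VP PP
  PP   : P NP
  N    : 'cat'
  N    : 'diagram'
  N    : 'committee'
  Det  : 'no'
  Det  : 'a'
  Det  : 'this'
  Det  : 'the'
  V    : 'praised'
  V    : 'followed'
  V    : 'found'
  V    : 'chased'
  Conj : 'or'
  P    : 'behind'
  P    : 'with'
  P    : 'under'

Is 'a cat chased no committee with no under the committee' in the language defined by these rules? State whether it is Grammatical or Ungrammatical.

A Det word can never sit immediately before a P word in any string this grammar generates, so the substring 'no under' rules out a derivation.

Ungrammatical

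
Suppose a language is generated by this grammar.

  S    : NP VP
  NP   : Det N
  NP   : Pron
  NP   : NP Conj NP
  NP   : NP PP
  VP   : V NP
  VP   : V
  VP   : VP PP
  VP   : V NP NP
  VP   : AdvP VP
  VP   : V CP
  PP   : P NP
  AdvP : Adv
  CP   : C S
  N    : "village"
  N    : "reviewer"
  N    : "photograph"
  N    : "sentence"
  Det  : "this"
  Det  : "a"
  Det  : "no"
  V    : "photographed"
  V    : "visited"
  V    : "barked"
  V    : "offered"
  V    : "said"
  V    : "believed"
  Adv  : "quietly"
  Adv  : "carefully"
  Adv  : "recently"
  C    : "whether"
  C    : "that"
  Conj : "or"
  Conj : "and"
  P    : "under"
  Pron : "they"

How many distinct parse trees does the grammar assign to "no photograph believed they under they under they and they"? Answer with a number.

9

Two of the 9 distinct bracketings:
[S [NP [Det no] [N photograph]] [VP [V believed] [NP [NP [NP [Pron they]] [PP [P under] [NP [NP [Pron they]] [PP [P under] [NP [Pron they]]]]]] [Conj and] [NP [Pron they]]]]]
[S [NP [Det no] [N photograph]] [VP [V believed] [NP [NP [NP [NP [Pron they]] [PP [P under] [NP [Pron they]]]] [PP [P under] [NP [Pron they]]]] [Conj and] [NP [Pron they]]]]]
The trees differ in how a recursive rule is bracketed over the same span.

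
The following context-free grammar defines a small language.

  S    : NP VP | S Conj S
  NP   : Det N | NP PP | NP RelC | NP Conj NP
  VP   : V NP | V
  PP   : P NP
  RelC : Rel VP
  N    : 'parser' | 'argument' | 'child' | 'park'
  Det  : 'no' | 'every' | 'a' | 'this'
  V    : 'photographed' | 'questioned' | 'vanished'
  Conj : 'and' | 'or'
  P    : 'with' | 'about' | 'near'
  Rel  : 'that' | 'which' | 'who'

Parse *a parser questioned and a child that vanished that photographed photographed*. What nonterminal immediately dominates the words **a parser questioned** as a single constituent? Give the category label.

S

S
  S
    NP
      Det: a
      N: parser
    VP
      V: questioned
  Conj: and
  S
    NP
      NP
        NP
          Det: a
          N: child
        RelC
          Rel: that
          VP
            V: vanished
      RelC
        Rel: that
        VP
          V: photographed
    VP
      V: photographed
The span 'a parser questioned' is the S node built by S → NP VP.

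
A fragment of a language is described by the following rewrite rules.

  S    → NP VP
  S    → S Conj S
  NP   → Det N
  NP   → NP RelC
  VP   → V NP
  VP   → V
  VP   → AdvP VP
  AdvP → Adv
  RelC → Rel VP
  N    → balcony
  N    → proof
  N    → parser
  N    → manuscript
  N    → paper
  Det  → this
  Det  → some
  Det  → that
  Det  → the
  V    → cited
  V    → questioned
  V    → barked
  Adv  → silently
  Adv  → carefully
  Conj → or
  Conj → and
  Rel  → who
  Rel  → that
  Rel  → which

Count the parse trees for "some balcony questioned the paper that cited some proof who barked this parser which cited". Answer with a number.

Two of the 5 distinct bracketings:
[S [NP [Det some] [N balcony]] [VP [V questioned] [NP [NP [Det the] [N paper]] [RelC [Rel that] [VP [V cited] [NP [NP [Det some] [N proof]] [RelC [Rel who] [VP [V barked] [NP [NP [Det this] [N parser]] [RelC [Rel which] [VP [V cited]]]]]]]]]]]]
[S [NP [Det some] [N balcony]] [VP [V questioned] [NP [NP [Det the] [N paper]] [RelC [Rel that] [VP [V cited] [NP [NP [NP [Det some] [N proof]] [RelC [Rel who] [VP [V barked] [NP [Det this] [N parser]]]]] [RelC [Rel which] [VP [V cited]]]]]]]]]
The trees differ in how a recursive rule is bracketed over the same span.

5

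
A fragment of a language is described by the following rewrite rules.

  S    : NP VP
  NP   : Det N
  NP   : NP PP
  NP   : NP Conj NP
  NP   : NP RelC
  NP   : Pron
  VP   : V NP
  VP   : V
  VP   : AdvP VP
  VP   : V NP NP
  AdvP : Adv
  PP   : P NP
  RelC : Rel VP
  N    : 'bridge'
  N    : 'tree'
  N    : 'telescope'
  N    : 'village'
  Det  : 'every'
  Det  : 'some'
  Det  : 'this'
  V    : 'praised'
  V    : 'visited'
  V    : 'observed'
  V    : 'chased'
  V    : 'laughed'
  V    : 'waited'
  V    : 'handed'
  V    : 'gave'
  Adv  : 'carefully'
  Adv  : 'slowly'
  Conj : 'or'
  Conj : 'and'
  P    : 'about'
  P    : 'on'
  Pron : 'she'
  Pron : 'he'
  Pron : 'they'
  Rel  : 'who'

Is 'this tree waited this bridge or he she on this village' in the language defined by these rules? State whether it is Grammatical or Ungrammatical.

S
  NP
    Det: this
    N: tree
  VP
    V: waited
    NP
      NP
        Det: this
        N: bridge
      Conj: or
      NP
        Pron: he
    NP
      NP
        Pron: she
      PP
        P: on
        NP
          Det: this
          N: village
Every word is introduced by a lexical rule and the phrasal rules combine the resulting categories into a single S.

Grammatical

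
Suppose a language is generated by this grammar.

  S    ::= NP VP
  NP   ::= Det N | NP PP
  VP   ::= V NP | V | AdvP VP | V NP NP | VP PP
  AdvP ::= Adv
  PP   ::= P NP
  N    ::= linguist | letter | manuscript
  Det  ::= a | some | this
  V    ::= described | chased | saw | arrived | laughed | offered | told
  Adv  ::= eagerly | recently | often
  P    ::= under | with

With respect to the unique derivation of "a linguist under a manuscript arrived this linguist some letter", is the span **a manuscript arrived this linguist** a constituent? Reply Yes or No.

[S [NP [NP [Det a] [N linguist]] [PP [P under] [NP [Det a] [N manuscript]]]] [VP [V arrived] [NP [Det this] [N linguist]] [NP [Det some] [N letter]]]]
The smallest constituent containing 'a manuscript arrived this linguist' is the S spanning 'a linguist under a manuscript arrived this linguist some letter'; no single node in the tree dominates exactly the given words.

No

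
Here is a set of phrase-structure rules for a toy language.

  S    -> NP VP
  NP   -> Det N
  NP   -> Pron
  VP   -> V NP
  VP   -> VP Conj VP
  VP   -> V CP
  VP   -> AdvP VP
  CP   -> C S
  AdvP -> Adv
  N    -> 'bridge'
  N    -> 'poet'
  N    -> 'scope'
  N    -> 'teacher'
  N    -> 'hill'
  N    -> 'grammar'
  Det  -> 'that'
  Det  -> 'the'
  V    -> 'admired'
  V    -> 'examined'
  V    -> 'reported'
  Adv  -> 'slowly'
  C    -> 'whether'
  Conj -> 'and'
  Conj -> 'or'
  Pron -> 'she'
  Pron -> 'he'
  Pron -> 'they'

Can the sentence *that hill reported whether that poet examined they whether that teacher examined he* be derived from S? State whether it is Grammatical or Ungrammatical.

A Pron word can never sit immediately before a C word in any string this grammar generates, so the substring 'they whether' rules out a derivation.

Ungrammatical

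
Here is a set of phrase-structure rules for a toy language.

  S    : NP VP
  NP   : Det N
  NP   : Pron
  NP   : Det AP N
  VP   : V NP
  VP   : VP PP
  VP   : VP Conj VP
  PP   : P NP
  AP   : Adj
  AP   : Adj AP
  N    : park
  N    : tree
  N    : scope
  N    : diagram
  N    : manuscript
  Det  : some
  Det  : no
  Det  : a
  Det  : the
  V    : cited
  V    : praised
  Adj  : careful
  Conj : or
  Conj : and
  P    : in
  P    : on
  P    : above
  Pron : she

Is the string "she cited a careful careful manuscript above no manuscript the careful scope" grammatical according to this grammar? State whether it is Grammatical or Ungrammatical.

An N word can never sit immediately before a Det word in any string this grammar generates, so the substring 'manuscript the' rules out a derivation.

Ungrammatical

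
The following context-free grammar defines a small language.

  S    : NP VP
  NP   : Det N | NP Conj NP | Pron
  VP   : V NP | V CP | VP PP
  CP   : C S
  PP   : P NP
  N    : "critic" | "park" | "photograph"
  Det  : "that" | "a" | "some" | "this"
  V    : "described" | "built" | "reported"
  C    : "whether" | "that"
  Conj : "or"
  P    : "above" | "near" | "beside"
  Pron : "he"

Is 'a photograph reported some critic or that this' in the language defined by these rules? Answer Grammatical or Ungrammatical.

Ungrammatical

For S → NP VP, the only prefix that parses as NP is 'a photograph', but the remainder 'reported some critic or that this' is not a VP under these rules.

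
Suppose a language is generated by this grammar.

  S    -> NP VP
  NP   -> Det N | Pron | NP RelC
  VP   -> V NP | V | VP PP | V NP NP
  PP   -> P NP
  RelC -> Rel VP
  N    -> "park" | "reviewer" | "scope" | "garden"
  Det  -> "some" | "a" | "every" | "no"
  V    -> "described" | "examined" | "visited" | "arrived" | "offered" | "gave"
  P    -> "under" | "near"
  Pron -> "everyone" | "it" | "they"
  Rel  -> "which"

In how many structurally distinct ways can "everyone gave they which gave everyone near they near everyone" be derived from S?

4

Two of the 4 distinct bracketings:
[S [NP [Pron everyone]] [VP [V gave] [NP [NP [Pron they]] [RelC [Rel which] [VP [VP [VP [V gave] [NP [Pron everyone]]] [PP [P near] [NP [Pron they]]]] [PP [P near] [NP [Pron everyone]]]]]]]]
[S [NP [Pron everyone]] [VP [VP [V gave] [NP [NP [Pron they]] [RelC [Rel which] [VP [VP [V gave] [NP [Pron everyone]]] [PP [P near] [NP [Pron they]]]]]]] [PP [P near] [NP [Pron everyone]]]]]
The trees differ in how a recursive rule is bracketed over the same span.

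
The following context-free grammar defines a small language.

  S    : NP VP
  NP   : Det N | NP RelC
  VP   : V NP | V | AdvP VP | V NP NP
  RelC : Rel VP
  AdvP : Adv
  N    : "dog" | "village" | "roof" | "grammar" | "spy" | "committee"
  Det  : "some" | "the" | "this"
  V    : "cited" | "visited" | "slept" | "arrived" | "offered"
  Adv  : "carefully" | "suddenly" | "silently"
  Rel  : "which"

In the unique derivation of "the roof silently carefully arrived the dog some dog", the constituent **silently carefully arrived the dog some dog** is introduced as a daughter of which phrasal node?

S

S
  NP
    Det: the
    N: roof
  VP
    AdvP
      Adv: silently
    VP
      AdvP
        Adv: carefully
      VP
        V: arrived
        NP
          Det: the
          N: dog
        NP
          Det: some
          N: dog
The span 'silently carefully arrived the dog some dog' is the VP node built by VP → AdvP VP.
Its mother is the S built by S → NP VP.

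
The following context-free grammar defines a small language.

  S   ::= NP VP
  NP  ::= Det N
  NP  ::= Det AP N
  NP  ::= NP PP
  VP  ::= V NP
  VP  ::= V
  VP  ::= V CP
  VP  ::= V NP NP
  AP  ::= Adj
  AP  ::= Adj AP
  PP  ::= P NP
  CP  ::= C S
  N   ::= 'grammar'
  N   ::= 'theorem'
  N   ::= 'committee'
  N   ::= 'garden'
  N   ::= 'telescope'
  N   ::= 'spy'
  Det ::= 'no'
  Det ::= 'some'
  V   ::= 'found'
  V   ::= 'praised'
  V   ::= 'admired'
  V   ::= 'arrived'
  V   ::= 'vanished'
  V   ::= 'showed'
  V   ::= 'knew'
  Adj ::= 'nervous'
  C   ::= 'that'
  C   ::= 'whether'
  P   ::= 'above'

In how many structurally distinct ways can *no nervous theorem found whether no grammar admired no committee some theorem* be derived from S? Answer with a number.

1

[S [NP [Det no] [AP [Adj nervous]] [N theorem]] [VP [V found] [CP [C whether] [S [NP [Det no] [N grammar]] [VP [V admired] [NP [Det no] [N committee]] [NP [Det some] [N theorem]]]]]]]
No rule offers an alternative attachment or grouping for any span, so this is the only derivation.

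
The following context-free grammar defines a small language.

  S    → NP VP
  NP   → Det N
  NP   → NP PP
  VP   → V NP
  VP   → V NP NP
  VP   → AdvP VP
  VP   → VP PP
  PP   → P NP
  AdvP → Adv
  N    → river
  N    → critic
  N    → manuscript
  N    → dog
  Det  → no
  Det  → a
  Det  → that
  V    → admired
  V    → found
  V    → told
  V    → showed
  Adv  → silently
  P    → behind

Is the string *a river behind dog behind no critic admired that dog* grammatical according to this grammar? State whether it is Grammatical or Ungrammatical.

Ungrammatical

A P word can never sit immediately before an N word in any string this grammar generates, so the substring 'behind dog' rules out a derivation.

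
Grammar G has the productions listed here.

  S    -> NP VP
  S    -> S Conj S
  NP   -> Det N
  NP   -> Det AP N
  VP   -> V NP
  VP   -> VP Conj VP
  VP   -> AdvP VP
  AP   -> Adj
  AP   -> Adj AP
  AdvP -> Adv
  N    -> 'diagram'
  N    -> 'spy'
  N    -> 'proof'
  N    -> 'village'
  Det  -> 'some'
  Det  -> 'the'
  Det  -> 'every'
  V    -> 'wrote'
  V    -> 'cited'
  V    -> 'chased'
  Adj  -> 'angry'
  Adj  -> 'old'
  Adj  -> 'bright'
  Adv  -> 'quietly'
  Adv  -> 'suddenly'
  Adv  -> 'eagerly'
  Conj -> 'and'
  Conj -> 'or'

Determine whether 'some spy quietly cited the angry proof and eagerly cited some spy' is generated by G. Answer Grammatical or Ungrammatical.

[S [NP [Det some] [N spy]] [VP [VP [AdvP [Adv quietly]] [VP [V cited] [NP [Det the] [AP [Adj angry]] [N proof]]]] [Conj and] [VP [AdvP [Adv eagerly]] [VP [V cited] [NP [Det some] [N spy]]]]]]
Each bracket corresponds to one application of a listed rule, so the string is derivable from S.

Grammatical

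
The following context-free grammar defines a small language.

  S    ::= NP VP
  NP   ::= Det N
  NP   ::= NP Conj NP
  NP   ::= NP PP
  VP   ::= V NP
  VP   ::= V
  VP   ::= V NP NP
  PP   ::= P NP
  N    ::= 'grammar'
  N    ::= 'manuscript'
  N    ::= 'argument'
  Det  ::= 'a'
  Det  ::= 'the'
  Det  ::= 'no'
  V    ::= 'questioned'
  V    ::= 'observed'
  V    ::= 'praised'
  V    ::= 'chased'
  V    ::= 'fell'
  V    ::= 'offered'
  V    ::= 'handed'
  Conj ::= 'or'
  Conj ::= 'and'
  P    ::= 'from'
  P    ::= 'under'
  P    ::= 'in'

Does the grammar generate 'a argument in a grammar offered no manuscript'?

Grammatical

S
  NP
    NP
      Det: a
      N: argument
    PP
      P: in
      NP
        Det: a
        N: grammar
  VP
    V: offered
    NP
      Det: no
      N: manuscript
Each bracket corresponds to one application of a listed rule, so the string is derivable from S.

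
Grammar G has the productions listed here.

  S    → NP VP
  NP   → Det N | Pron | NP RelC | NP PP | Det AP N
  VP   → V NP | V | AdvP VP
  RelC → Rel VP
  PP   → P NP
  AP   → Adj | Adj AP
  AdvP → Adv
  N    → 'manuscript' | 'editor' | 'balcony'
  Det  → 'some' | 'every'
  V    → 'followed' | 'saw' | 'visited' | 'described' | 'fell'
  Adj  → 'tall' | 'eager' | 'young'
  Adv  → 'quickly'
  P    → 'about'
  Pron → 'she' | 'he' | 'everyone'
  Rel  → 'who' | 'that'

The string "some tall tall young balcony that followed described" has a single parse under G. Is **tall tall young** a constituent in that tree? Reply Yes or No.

[S [NP [NP [Det some] [AP [Adj tall] [AP [Adj tall] [AP [Adj young]]]] [N balcony]] [RelC [Rel that] [VP [V followed]]]] [VP [V described]]]
The words 'tall tall young' are exhaustively dominated by a single AP node (built by AP → Adj AP), so they form a constituent.

Yes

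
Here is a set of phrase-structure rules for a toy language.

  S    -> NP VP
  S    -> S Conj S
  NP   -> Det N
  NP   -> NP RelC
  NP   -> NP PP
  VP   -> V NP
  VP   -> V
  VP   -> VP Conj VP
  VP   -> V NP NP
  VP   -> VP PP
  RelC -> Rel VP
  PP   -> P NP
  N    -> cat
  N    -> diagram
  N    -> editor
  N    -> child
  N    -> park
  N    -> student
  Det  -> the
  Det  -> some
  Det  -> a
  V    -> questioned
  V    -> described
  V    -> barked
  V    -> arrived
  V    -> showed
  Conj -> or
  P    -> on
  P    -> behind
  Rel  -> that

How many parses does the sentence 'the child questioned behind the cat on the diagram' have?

The two bracketings:
[S [NP [Det the] [N child]] [VP [VP [V questioned]] [PP [P behind] [NP [NP [Det the] [N cat]] [PP [P on] [NP [Det the] [N diagram]]]]]]]
[S [NP [Det the] [N child]] [VP [VP [VP [V questioned]] [PP [P behind] [NP [Det the] [N cat]]]] [PP [P on] [NP [Det the] [N diagram]]]]]
The difference turns on whether NP → NP PP is used at the relevant span, versus an alternative expansion of NP.

2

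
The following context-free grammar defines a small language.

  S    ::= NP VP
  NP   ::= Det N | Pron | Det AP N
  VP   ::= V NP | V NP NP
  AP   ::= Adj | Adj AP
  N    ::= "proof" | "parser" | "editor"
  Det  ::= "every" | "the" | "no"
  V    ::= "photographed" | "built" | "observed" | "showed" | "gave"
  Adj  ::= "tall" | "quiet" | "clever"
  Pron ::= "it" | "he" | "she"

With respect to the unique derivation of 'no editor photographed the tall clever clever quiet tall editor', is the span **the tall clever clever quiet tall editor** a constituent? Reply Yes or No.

[S [NP [Det no] [N editor]] [VP [V photographed] [NP [Det the] [AP [Adj tall] [AP [Adj clever] [AP [Adj clever] [AP [Adj quiet] [AP [Adj tall]]]]]] [N editor]]]]
The words 'the tall clever clever quiet tall editor' are exhaustively dominated by a single NP node (built by NP → Det AP N), so they form a constituent.

Yes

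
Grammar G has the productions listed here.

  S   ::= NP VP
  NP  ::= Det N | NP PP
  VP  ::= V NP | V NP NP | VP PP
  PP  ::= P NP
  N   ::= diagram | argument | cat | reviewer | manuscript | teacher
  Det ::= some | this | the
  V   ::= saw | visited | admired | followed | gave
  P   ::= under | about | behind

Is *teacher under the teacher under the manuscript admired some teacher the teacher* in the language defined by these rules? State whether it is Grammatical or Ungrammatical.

Ungrammatical

For S → NP VP, no prefix of the string parses as an NP.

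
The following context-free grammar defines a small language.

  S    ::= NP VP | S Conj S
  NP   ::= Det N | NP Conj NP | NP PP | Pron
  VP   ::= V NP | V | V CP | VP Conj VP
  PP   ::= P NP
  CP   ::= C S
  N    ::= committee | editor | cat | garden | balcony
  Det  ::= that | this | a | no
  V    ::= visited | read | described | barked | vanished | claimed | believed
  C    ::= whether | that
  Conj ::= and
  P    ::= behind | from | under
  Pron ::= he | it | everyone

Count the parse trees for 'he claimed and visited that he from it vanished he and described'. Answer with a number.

Two of the 3 distinct bracketings:
[S [NP [Pron he]] [VP [VP [V claimed]] [Conj and] [VP [V visited] [CP [C that] [S [NP [NP [Pron he]] [PP [P from] [NP [Pron it]]]] [VP [VP [V vanished] [NP [Pron he]]] [Conj and] [VP [V described]]]]]]]]
[S [NP [Pron he]] [VP [VP [V claimed]] [Conj and] [VP [VP [V visited] [CP [C that] [S [NP [NP [Pron he]] [PP [P from] [NP [Pron it]]]] [VP [V vanished] [NP [Pron he]]]]]] [Conj and] [VP [V described]]]]]
The trees differ in how a recursive rule is bracketed over the same span.

3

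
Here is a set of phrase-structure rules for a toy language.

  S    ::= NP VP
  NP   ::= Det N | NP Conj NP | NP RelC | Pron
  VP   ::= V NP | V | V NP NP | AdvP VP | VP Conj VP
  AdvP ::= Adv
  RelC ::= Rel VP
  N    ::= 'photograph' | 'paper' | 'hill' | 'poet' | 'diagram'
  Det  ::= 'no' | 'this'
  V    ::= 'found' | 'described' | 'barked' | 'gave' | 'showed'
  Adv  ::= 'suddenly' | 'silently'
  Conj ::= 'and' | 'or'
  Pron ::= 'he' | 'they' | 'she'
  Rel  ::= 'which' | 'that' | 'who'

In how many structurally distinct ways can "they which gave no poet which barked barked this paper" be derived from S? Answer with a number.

The two bracketings:
[S [NP [NP [Pron they]] [RelC [Rel which] [VP [V gave] [NP [NP [Det no] [N poet]] [RelC [Rel which] [VP [V barked]]]]]]] [VP [V barked] [NP [Det this] [N paper]]]]
[S [NP [NP [NP [Pron they]] [RelC [Rel which] [VP [V gave] [NP [Det no] [N poet]]]]] [RelC [Rel which] [VP [V barked]]]] [VP [V barked] [NP [Det this] [N paper]]]]
The trees differ in how a recursive rule is bracketed over the same span.

2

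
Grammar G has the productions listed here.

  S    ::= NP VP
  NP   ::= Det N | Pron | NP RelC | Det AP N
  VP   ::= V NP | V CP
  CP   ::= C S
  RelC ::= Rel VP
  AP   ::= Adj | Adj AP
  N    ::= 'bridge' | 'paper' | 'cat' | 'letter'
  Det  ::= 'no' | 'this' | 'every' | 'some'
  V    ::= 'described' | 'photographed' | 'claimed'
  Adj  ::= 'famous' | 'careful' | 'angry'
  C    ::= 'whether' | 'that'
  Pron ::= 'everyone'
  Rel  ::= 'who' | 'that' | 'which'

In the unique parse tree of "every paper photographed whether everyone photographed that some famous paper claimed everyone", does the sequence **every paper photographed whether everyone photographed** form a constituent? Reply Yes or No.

No

[S [NP [Det every] [N paper]] [VP [V photographed] [CP [C whether] [S [NP [Pron everyone]] [VP [V photographed] [CP [C that] [S [NP [Det some] [AP [Adj famous]] [N paper]] [VP [V claimed] [NP [Pron everyone]]]]]]]]]]
The smallest constituent containing 'every paper photographed whether everyone photographed' is the S spanning 'every paper photographed whether everyone photographed that some famous paper claimed everyone'; no single node in the tree dominates exactly the given words.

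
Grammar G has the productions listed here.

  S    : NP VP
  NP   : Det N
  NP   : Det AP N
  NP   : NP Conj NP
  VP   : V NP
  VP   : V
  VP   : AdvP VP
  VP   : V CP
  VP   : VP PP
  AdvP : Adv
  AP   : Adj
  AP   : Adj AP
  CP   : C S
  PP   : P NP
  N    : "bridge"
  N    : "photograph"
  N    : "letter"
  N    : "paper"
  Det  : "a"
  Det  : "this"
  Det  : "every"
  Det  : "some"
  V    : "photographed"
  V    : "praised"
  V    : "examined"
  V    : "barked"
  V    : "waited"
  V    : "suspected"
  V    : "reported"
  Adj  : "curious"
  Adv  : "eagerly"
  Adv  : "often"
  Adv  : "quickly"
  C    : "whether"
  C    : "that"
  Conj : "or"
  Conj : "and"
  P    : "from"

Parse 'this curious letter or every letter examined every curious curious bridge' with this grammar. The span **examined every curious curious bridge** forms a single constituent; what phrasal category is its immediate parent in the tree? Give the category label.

S
  NP
    NP
      Det: this
      AP
        Adj: curious
      N: letter
    Conj: or
    NP
      Det: every
      N: letter
  VP
    V: examined
    NP
      Det: every
      AP
        Adj: curious
        AP
          Adj: curious
      N: bridge
The span 'examined every curious curious bridge' is the VP node built by VP → V NP.
Its mother is the S built by S → NP VP.

S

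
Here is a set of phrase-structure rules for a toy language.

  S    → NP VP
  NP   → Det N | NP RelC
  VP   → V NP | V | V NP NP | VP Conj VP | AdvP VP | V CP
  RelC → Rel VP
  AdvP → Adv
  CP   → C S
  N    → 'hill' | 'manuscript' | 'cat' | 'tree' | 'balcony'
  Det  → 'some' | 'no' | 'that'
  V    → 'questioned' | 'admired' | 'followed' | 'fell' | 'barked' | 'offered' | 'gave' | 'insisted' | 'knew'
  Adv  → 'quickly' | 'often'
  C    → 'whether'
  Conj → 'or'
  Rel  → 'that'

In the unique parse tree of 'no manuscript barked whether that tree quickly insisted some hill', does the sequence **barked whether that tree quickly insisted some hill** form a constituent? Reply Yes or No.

[S [NP [Det no] [N manuscript]] [VP [V barked] [CP [C whether] [S [NP [Det that] [N tree]] [VP [AdvP [Adv quickly]] [VP [V insisted] [NP [Det some] [N hill]]]]]]]]
The words 'barked whether that tree quickly insisted some hill' are exhaustively dominated by a single VP node (built by VP → V CP), so they form a constituent.

Yes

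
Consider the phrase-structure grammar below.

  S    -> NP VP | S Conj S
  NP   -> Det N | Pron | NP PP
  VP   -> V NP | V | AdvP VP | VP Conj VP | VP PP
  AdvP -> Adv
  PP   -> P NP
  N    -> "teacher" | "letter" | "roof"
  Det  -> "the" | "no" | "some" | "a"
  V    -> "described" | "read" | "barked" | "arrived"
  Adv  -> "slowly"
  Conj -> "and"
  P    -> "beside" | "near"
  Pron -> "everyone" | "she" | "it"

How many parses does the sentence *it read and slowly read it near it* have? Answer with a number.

Two of the 4 distinct bracketings:
[S [NP [Pron it]] [VP [VP [V read]] [Conj and] [VP [AdvP [Adv slowly]] [VP [V read] [NP [NP [Pron it]] [PP [P near] [NP [Pron it]]]]]]]]
[S [NP [Pron it]] [VP [VP [V read]] [Conj and] [VP [AdvP [Adv slowly]] [VP [VP [V read] [NP [Pron it]]] [PP [P near] [NP [Pron it]]]]]]]
The difference turns on whether NP → NP PP is used at the relevant span, versus an alternative expansion of NP.

4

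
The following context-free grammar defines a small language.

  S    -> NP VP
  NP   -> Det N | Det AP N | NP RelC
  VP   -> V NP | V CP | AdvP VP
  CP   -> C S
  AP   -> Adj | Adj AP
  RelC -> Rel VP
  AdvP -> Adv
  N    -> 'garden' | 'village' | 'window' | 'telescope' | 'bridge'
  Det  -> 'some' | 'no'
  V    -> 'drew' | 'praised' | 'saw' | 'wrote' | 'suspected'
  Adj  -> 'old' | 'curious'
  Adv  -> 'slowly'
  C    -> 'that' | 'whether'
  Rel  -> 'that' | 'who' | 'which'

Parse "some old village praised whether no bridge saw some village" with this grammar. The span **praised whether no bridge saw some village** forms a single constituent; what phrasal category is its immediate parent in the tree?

S

S
  NP
    Det: some
    AP
      Adj: old
    N: village
  VP
    V: praised
    CP
      C: whether
      S
        NP
          Det: no
          N: bridge
        VP
          V: saw
          NP
            Det: some
            N: village
The span 'praised whether no bridge saw some village' is the VP node built by VP → V CP.
Its mother is the S built by S → NP VP.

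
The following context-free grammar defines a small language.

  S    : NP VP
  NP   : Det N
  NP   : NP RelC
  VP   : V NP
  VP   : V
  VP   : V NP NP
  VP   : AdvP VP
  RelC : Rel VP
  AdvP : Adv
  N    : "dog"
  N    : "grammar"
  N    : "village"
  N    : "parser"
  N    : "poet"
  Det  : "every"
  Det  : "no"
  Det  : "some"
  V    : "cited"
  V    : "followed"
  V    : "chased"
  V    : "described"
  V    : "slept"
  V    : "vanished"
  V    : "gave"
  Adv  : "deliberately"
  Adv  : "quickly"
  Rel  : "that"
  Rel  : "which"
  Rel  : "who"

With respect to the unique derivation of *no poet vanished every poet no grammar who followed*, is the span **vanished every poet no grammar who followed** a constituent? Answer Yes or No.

[S [NP [Det no] [N poet]] [VP [V vanished] [NP [Det every] [N poet]] [NP [NP [Det no] [N grammar]] [RelC [Rel who] [VP [V followed]]]]]]
The words 'vanished every poet no grammar who followed' are exhaustively dominated by a single VP node (built by VP → V NP NP), so they form a constituent.

Yes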